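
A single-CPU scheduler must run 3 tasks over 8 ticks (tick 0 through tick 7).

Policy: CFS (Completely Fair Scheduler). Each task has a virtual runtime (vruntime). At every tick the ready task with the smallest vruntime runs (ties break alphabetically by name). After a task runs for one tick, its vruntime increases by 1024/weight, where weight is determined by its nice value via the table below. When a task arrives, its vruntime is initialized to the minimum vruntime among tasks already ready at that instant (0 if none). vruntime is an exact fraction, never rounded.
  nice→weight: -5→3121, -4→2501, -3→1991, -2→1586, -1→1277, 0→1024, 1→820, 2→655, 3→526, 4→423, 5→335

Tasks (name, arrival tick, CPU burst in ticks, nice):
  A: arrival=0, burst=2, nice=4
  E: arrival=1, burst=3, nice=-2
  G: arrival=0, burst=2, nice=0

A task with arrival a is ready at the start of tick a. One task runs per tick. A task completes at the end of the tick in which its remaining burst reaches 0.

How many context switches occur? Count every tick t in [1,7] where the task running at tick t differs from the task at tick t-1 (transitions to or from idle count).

t=0: vr[A=0 G=0] → run A
t=1: vr[A=1024/423 E=0 G=0] → run E
t=2: vr[A=1024/423 E=512/793 G=0] → run G
t=3: vr[A=1024/423 E=512/793 G=1] → run E
t=4: vr[A=1024/423 E=1024/793 G=1] → run G
t=5: vr[A=1024/423 E=1024/793] → run E
t=6: vr[A=1024/423] → run A
t=7: (idle)

context switches = 7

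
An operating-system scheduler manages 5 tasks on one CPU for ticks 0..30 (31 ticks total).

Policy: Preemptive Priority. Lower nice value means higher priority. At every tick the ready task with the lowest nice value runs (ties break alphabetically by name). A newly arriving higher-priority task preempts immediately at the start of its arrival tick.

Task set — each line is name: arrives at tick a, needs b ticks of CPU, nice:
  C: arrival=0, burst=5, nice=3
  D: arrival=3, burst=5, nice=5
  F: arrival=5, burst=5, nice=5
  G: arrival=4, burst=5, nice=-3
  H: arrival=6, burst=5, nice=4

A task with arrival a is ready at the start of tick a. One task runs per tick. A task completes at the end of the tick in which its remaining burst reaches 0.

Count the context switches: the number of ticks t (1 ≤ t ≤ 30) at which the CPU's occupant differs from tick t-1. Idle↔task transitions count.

t=0: ready={C} → run C
t=1: ready={C} → run C
t=2: ready={C} → run C
t=3: ready={C,D} → run C
t=4: ready={C,D,G} → run G
t=5: ready={C,D,F,G} → run G
t=6: ready={C,D,F,G,H} → run G
t=7: ready={C,D,F,G,H} → run G
t=8: ready={C,D,F,G,H} → run G
t=9: ready={C,D,F,H} → run C
t=10: ready={D,F,H} → run H
t=11: ready={D,F,H} → run H
t=12: ready={D,F,H} → run H
t=13: ready={D,F,H} → run H
t=14: ready={D,F,H} → run H
t=15: ready={D,F} → run D
t=16: ready={D,F} → run D
t=17: ready={D,F} → run D
t=18: ready={D,F} → run D
t=19: ready={D,F} → run D
t=20: ready={F} → run F
t=21: ready={F} → run F
t=22: ready={F} → run F
t=23: ready={F} → run F
t=24: ready={F} → run F
t=25: (idle)
t=26: (idle)
t=27: (idle)
t=28: (idle)
t=29: (idle)
t=30: (idle)

context switches = 6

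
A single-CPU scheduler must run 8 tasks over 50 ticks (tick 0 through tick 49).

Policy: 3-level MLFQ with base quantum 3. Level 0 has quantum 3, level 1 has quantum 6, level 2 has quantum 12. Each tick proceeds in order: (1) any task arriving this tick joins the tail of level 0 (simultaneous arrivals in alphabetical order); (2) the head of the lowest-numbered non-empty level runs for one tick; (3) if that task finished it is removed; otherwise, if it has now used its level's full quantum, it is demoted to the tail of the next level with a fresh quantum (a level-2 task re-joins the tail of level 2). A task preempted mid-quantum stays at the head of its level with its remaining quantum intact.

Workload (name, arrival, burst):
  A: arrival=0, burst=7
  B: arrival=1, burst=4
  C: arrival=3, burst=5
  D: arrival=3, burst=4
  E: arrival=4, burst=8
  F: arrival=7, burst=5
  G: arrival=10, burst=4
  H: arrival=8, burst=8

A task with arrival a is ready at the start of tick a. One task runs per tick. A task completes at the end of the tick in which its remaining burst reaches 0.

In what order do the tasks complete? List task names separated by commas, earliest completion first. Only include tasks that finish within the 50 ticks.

completion order = A, B, C, D, E, F, H, G

t=0: L0/L1/L2 = A/-/- → run A
t=1: L0/L1/L2 = AB/-/- → run A
t=2: L0/L1/L2 = AB/-/- → run A
t=3: L0/L1/L2 = BCD/A/- → run B
t=4: L0/L1/L2 = BCDE/A/- → run B
t=5: L0/L1/L2 = BCDE/A/- → run B
t=6: L0/L1/L2 = CDE/AB/- → run C
t=7: L0/L1/L2 = CDEF/AB/- → run C
t=8: L0/L1/L2 = CDEFH/AB/- → run C
t=9: L0/L1/L2 = DEFH/ABC/- → run D
t=10: L0/L1/L2 = DEFHG/ABC/- → run D
t=11: L0/L1/L2 = DEFHG/ABC/- → run D
t=12: L0/L1/L2 = EFHG/ABCD/- → run E
t=13: L0/L1/L2 = EFHG/ABCD/- → run E
t=14: L0/L1/L2 = EFHG/ABCD/- → run E
t=15: L0/L1/L2 = FHG/ABCDE/- → run F
t=16: L0/L1/L2 = FHG/ABCDE/- → run F
t=17: L0/L1/L2 = FHG/ABCDE/- → run F
t=18: L0/L1/L2 = HG/ABCDEF/- → run H
t=19: L0/L1/L2 = HG/ABCDEF/- → run H
t=20: L0/L1/L2 = HG/ABCDEF/- → run H
t=21: L0/L1/L2 = G/ABCDEFH/- → run G
t=22: L0/L1/L2 = G/ABCDEFH/- → run G
t=23: L0/L1/L2 = G/ABCDEFH/- → run G
t=24: L0/L1/L2 = -/ABCDEFHG/- → run A
t=25: L0/L1/L2 = -/ABCDEFHG/- → run A
t=26: L0/L1/L2 = -/ABCDEFHG/- → run A
t=27: L0/L1/L2 = -/ABCDEFHG/- → run A
t=28: L0/L1/L2 = -/BCDEFHG/- → run B
t=29: L0/L1/L2 = -/CDEFHG/- → run C
t=30: L0/L1/L2 = -/CDEFHG/- → run C
t=31: L0/L1/L2 = -/DEFHG/- → run D
t=32: L0/L1/L2 = -/EFHG/- → run E
t=33: L0/L1/L2 = -/EFHG/- → run E
t=34: L0/L1/L2 = -/EFHG/- → run E
t=35: L0/L1/L2 = -/EFHG/- → run E
t=36: L0/L1/L2 = -/EFHG/- → run E
t=37: L0/L1/L2 = -/FHG/- → run F
t=38: L0/L1/L2 = -/FHG/- → run F
t=39: L0/L1/L2 = -/HG/- → run H
t=40: L0/L1/L2 = -/HG/- → run H
t=41: L0/L1/L2 = -/HG/- → run H
t=42: L0/L1/L2 = -/HG/- → run H
t=43: L0/L1/L2 = -/HG/- → run H
t=44: L0/L1/L2 = -/G/- → run G
t=45: (idle)
t=46: (idle)
t=47: (idle)
t=48: (idle)
t=49: (idle)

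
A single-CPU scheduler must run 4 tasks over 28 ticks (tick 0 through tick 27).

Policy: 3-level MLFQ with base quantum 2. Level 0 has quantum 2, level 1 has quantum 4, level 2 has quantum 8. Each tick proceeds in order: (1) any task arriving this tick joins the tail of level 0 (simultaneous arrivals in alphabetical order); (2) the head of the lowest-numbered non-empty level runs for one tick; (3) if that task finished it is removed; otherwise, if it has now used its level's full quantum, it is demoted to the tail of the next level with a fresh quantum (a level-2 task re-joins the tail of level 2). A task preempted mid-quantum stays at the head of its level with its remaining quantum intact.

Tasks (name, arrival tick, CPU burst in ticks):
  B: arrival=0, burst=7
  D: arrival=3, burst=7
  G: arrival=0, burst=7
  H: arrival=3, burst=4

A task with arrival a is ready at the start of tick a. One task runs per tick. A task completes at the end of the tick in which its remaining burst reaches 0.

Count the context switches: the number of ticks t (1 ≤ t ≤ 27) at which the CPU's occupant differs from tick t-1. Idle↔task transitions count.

context switches = 11

t=0: L0/L1/L2 = BG/-/- → run B
t=1: L0/L1/L2 = BG/-/- → run B
t=2: L0/L1/L2 = G/B/- → run G
t=3: L0/L1/L2 = GDH/B/- → run G
t=4: L0/L1/L2 = DH/BG/- → run D
t=5: L0/L1/L2 = DH/BG/- → run D
t=6: L0/L1/L2 = H/BGD/- → run H
t=7: L0/L1/L2 = H/BGD/- → run H
t=8: L0/L1/L2 = -/BGDH/- → run B
t=9: L0/L1/L2 = -/BGDH/- → run B
t=10: L0/L1/L2 = -/BGDH/- → run B
t=11: L0/L1/L2 = -/BGDH/- → run B
t=12: L0/L1/L2 = -/GDH/B → run G
t=13: L0/L1/L2 = -/GDH/B → run G
t=14: L0/L1/L2 = -/GDH/B → run G
t=15: L0/L1/L2 = -/GDH/B → run G
t=16: L0/L1/L2 = -/DH/BG → run D
t=17: L0/L1/L2 = -/DH/BG → run D
t=18: L0/L1/L2 = -/DH/BG → run D
t=19: L0/L1/L2 = -/DH/BG → run D
t=20: L0/L1/L2 = -/H/BGD → run H
t=21: L0/L1/L2 = -/H/BGD → run H
t=22: L0/L1/L2 = -/-/BGD → run B
t=23: L0/L1/L2 = -/-/GD → run G
t=24: L0/L1/L2 = -/-/D → run D
t=25: (idle)
t=26: (idle)
t=27: (idle)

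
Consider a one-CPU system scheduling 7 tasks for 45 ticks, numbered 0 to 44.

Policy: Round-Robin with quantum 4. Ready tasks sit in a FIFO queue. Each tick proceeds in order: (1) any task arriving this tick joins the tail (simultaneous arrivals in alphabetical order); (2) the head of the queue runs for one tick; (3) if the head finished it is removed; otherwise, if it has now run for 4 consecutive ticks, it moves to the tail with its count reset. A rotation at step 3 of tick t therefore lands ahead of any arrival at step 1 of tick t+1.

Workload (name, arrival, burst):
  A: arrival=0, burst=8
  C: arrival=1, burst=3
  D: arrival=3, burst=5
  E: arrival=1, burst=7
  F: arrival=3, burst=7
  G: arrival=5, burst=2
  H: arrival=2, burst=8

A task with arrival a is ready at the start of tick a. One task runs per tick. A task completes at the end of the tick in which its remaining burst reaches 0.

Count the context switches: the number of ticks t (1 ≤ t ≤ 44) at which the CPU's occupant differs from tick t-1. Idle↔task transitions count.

t=0: queue=[A] q_used=0 → run A
t=1: queue=[A,C,E] q_used=1 → run A
t=2: queue=[A,C,E,H] q_used=2 → run A
t=3: queue=[A,C,E,H,D,F] q_used=3 → run A
t=4: queue=[C,E,H,D,F,A] q_used=0 → run C
t=5: queue=[C,E,H,D,F,A,G] q_used=1 → run C
t=6: queue=[C,E,H,D,F,A,G] q_used=2 → run C
t=7: queue=[E,H,D,F,A,G] q_used=0 → run E
t=8: queue=[E,H,D,F,A,G] q_used=1 → run E
t=9: queue=[E,H,D,F,A,G] q_used=2 → run E
t=10: queue=[E,H,D,F,A,G] q_used=3 → run E
t=11: queue=[H,D,F,A,G,E] q_used=0 → run H
t=12: queue=[H,D,F,A,G,E] q_used=1 → run H
t=13: queue=[H,D,F,A,G,E] q_used=2 → run H
t=14: queue=[H,D,F,A,G,E] q_used=3 → run H
t=15: queue=[D,F,A,G,E,H] q_used=0 → run D
t=16: queue=[D,F,A,G,E,H] q_used=1 → run D
t=17: queue=[D,F,A,G,E,H] q_used=2 → run D
t=18: queue=[D,F,A,G,E,H] q_used=3 → run D
t=19: queue=[F,A,G,E,H,D] q_used=0 → run F
t=20: queue=[F,A,G,E,H,D] q_used=1 → run F
t=21: queue=[F,A,G,E,H,D] q_used=2 → run F
t=22: queue=[F,A,G,E,H,D] q_used=3 → run F
t=23: queue=[A,G,E,H,D,F] q_used=0 → run A
t=24: queue=[A,G,E,H,D,F] q_used=1 → run A
t=25: queue=[A,G,E,H,D,F] q_used=2 → run A
t=26: queue=[A,G,E,H,D,F] q_used=3 → run A
t=27: queue=[G,E,H,D,F] q_used=0 → run G
t=28: queue=[G,E,H,D,F] q_used=1 → run G
t=29: queue=[E,H,D,F] q_used=0 → run E
t=30: queue=[E,H,D,F] q_used=1 → run E
t=31: queue=[E,H,D,F] q_used=2 → run E
t=32: queue=[H,D,F] q_used=0 → run H
t=33: queue=[H,D,F] q_used=1 → run H
t=34: queue=[H,D,F] q_used=2 → run H
t=35: queue=[H,D,F] q_used=3 → run H
t=36: queue=[D,F] q_used=0 → run D
t=37: queue=[F] q_used=0 → run F
t=38: queue=[F] q_used=1 → run F
t=39: queue=[F] q_used=2 → run F
t=40: (idle)
t=41: (idle)
t=42: (idle)
t=43: (idle)
t=44: (idle)

context switches = 12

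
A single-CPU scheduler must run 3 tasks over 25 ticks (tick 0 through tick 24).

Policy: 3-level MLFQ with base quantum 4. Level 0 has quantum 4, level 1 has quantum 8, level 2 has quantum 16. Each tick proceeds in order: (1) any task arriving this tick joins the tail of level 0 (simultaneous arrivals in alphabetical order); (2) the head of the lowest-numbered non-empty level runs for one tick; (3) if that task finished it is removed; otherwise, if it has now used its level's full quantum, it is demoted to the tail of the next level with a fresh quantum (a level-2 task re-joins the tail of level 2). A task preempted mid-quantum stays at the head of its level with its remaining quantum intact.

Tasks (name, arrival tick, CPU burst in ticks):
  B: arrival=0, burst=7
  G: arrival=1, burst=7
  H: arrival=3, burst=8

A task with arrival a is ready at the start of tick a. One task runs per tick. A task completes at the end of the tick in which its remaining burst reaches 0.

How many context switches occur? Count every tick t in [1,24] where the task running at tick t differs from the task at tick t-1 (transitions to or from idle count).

context switches = 6

t=0: L0/L1/L2 = B/-/- → run B
t=1: L0/L1/L2 = BG/-/- → run B
t=2: L0/L1/L2 = BG/-/- → run B
t=3: L0/L1/L2 = BGH/-/- → run B
t=4: L0/L1/L2 = GH/B/- → run G
t=5: L0/L1/L2 = GH/B/- → run G
t=6: L0/L1/L2 = GH/B/- → run G
t=7: L0/L1/L2 = GH/B/- → run G
t=8: L0/L1/L2 = H/BG/- → run H
t=9: L0/L1/L2 = H/BG/- → run H
t=10: L0/L1/L2 = H/BG/- → run H
t=11: L0/L1/L2 = H/BG/- → run H
t=12: L0/L1/L2 = -/BGH/- → run B
t=13: L0/L1/L2 = -/BGH/- → run B
t=14: L0/L1/L2 = -/BGH/- → run B
t=15: L0/L1/L2 = -/GH/- → run G
t=16: L0/L1/L2 = -/GH/- → run G
t=17: L0/L1/L2 = -/GH/- → run G
t=18: L0/L1/L2 = -/H/- → run H
t=19: L0/L1/L2 = -/H/- → run H
t=20: L0/L1/L2 = -/H/- → run H
t=21: L0/L1/L2 = -/H/- → run H
t=22: (idle)
t=23: (idle)
t=24: (idle)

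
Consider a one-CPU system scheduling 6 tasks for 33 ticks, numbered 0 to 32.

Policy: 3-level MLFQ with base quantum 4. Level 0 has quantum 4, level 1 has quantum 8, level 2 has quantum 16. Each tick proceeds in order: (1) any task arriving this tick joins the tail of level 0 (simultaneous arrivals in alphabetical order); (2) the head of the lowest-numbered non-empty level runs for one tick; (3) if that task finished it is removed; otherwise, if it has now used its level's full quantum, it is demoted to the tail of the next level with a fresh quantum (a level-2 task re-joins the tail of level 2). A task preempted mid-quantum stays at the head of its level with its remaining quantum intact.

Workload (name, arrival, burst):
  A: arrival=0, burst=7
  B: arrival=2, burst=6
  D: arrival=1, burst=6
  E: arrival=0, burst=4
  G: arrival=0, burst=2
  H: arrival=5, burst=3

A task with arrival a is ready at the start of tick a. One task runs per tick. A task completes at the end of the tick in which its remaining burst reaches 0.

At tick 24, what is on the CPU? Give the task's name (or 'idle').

t=0: L0/L1/L2 = AEG/-/- → run A
t=1: L0/L1/L2 = AEGD/-/- → run A
t=2: L0/L1/L2 = AEGDB/-/- → run A
t=3: L0/L1/L2 = AEGDB/-/- → run A
t=4: L0/L1/L2 = EGDB/A/- → run E
t=5: L0/L1/L2 = EGDBH/A/- → run E
t=6: L0/L1/L2 = EGDBH/A/- → run E
t=7: L0/L1/L2 = EGDBH/A/- → run E
t=8: L0/L1/L2 = GDBH/A/- → run G
t=9: L0/L1/L2 = GDBH/A/- → run G
t=10: L0/L1/L2 = DBH/A/- → run D
t=11: L0/L1/L2 = DBH/A/- → run D
t=12: L0/L1/L2 = DBH/A/- → run D
t=13: L0/L1/L2 = DBH/A/- → run D
t=14: L0/L1/L2 = BH/AD/- → run B
t=15: L0/L1/L2 = BH/AD/- → run B
t=16: L0/L1/L2 = BH/AD/- → run B
t=17: L0/L1/L2 = BH/AD/- → run B
t=18: L0/L1/L2 = H/ADB/- → run H
t=19: L0/L1/L2 = H/ADB/- → run H
t=20: L0/L1/L2 = H/ADB/- → run H
t=21: L0/L1/L2 = -/ADB/- → run A
t=22: L0/L1/L2 = -/ADB/- → run A
t=23: L0/L1/L2 = -/ADB/- → run A
t=24: L0/L1/L2 = -/DB/- → run D
t=25: L0/L1/L2 = -/DB/- → run D
t=26: L0/L1/L2 = -/B/- → run B
t=27: L0/L1/L2 = -/B/- → run B
t=28: (idle)
t=29: (idle)
t=30: (idle)
t=31: (idle)
t=32: (idle)

running at tick 24 = D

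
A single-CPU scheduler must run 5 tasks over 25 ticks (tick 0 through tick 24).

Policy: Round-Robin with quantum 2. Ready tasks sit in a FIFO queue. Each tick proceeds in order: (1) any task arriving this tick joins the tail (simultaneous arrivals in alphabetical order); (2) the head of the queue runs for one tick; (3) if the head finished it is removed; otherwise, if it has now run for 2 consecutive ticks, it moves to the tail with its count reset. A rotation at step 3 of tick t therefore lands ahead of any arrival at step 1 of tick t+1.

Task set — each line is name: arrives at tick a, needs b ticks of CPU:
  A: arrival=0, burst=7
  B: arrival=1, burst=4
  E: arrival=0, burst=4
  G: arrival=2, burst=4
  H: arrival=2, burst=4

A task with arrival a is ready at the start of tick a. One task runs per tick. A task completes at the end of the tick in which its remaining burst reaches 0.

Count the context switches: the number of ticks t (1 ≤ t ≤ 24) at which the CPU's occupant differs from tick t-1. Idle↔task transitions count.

context switches = 12

t=0: queue=[A,E] q_used=0 → run A
t=1: queue=[A,E,B] q_used=1 → run A
t=2: queue=[E,B,A,G,H] q_used=0 → run E
t=3: queue=[E,B,A,G,H] q_used=1 → run E
t=4: queue=[B,A,G,H,E] q_used=0 → run B
t=5: queue=[B,A,G,H,E] q_used=1 → run B
t=6: queue=[A,G,H,E,B] q_used=0 → run A
t=7: queue=[A,G,H,E,B] q_used=1 → run A
t=8: queue=[G,H,E,B,A] q_used=0 → run G
t=9: queue=[G,H,E,B,A] q_used=1 → run G
t=10: queue=[H,E,B,A,G] q_used=0 → run H
t=11: queue=[H,E,B,A,G] q_used=1 → run H
t=12: queue=[E,B,A,G,H] q_used=0 → run E
t=13: queue=[E,B,A,G,H] q_used=1 → run E
t=14: queue=[B,A,G,H] q_used=0 → run B
t=15: queue=[B,A,G,H] q_used=1 → run B
t=16: queue=[A,G,H] q_used=0 → run A
t=17: queue=[A,G,H] q_used=1 → run A
t=18: queue=[G,H,A] q_used=0 → run G
t=19: queue=[G,H,A] q_used=1 → run G
t=20: queue=[H,A] q_used=0 → run H
t=21: queue=[H,A] q_used=1 → run H
t=22: queue=[A] q_used=0 → run A
t=23: (idle)
t=24: (idle)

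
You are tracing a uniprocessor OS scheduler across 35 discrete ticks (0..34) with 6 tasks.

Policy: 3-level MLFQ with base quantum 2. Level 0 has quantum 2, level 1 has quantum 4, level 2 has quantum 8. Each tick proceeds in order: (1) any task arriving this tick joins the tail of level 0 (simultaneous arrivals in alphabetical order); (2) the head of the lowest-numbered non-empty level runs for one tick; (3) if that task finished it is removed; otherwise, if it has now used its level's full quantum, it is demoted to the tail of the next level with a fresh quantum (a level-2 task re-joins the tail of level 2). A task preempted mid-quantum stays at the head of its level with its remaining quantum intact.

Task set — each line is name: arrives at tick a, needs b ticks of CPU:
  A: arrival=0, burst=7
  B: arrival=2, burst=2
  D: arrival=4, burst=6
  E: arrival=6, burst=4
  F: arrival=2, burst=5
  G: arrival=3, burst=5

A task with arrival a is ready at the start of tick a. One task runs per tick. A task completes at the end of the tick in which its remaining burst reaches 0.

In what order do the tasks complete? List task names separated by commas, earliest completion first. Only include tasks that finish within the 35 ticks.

completion order = B, F, G, D, E, A

t=0: L0/L1/L2 = A/-/- → run A
t=1: L0/L1/L2 = A/-/- → run A
t=2: L0/L1/L2 = BF/A/- → run B
t=3: L0/L1/L2 = BFG/A/- → run B
t=4: L0/L1/L2 = FGD/A/- → run F
t=5: L0/L1/L2 = FGD/A/- → run F
t=6: L0/L1/L2 = GDE/AF/- → run G
t=7: L0/L1/L2 = GDE/AF/- → run G
t=8: L0/L1/L2 = DE/AFG/- → run D
t=9: L0/L1/L2 = DE/AFG/- → run D
t=10: L0/L1/L2 = E/AFGD/- → run E
t=11: L0/L1/L2 = E/AFGD/- → run E
t=12: L0/L1/L2 = -/AFGDE/- → run A
t=13: L0/L1/L2 = -/AFGDE/- → run A
t=14: L0/L1/L2 = -/AFGDE/- → run A
t=15: L0/L1/L2 = -/AFGDE/- → run A
t=16: L0/L1/L2 = -/FGDE/A → run F
t=17: L0/L1/L2 = -/FGDE/A → run F
t=18: L0/L1/L2 = -/FGDE/A → run F
t=19: L0/L1/L2 = -/GDE/A → run G
t=20: L0/L1/L2 = -/GDE/A → run G
t=21: L0/L1/L2 = -/GDE/A → run G
t=22: L0/L1/L2 = -/DE/A → run D
t=23: L0/L1/L2 = -/DE/A → run D
t=24: L0/L1/L2 = -/DE/A → run D
t=25: L0/L1/L2 = -/DE/A → run D
t=26: L0/L1/L2 = -/E/A → run E
t=27: L0/L1/L2 = -/E/A → run E
t=28: L0/L1/L2 = -/-/A → run A
t=29: (idle)
t=30: (idle)
t=31: (idle)
t=32: (idle)
t=33: (idle)
t=34: (idle)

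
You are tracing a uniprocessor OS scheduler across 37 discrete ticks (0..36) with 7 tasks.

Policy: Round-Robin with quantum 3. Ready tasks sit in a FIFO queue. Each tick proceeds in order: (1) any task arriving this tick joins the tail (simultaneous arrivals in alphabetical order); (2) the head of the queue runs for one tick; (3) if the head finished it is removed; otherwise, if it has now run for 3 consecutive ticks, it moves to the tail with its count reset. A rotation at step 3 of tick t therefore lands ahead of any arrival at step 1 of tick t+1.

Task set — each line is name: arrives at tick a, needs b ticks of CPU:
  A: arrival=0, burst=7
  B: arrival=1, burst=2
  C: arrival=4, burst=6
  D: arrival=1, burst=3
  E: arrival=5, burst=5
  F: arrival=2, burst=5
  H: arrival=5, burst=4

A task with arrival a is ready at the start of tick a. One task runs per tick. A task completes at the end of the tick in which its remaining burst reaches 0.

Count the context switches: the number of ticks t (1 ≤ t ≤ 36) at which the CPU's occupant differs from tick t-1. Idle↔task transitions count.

t=0: queue=[A] q_used=0 → run A
t=1: queue=[A,B,D] q_used=1 → run A
t=2: queue=[A,B,D,F] q_used=2 → run A
t=3: queue=[B,D,F,A] q_used=0 → run B
t=4: queue=[B,D,F,A,C] q_used=1 → run B
t=5: queue=[D,F,A,C,E,H] q_used=0 → run D
t=6: queue=[D,F,A,C,E,H] q_used=1 → run D
t=7: queue=[D,F,A,C,E,H] q_used=2 → run D
t=8: queue=[F,A,C,E,H] q_used=0 → run F
t=9: queue=[F,A,C,E,H] q_used=1 → run F
t=10: queue=[F,A,C,E,H] q_used=2 → run F
t=11: queue=[A,C,E,H,F] q_used=0 → run A
t=12: queue=[A,C,E,H,F] q_used=1 → run A
t=13: queue=[A,C,E,H,F] q_used=2 → run A
t=14: queue=[C,E,H,F,A] q_used=0 → run C
t=15: queue=[C,E,H,F,A] q_used=1 → run C
t=16: queue=[C,E,H,F,A] q_used=2 → run C
t=17: queue=[E,H,F,A,C] q_used=0 → run E
t=18: queue=[E,H,F,A,C] q_used=1 → run E
t=19: queue=[E,H,F,A,C] q_used=2 → run E
t=20: queue=[H,F,A,C,E] q_used=0 → run H
t=21: queue=[H,F,A,C,E] q_used=1 → run H
t=22: queue=[H,F,A,C,E] q_used=2 → run H
t=23: queue=[F,A,C,E,H] q_used=0 → run F
t=24: queue=[F,A,C,E,H] q_used=1 → run F
t=25: queue=[A,C,E,H] q_used=0 → run A
t=26: queue=[C,E,H] q_used=0 → run C
t=27: queue=[C,E,H] q_used=1 → run C
t=28: queue=[C,E,H] q_used=2 → run C
t=29: queue=[E,H] q_used=0 → run E
t=30: queue=[E,H] q_used=1 → run E
t=31: queue=[H] q_used=0 → run H
t=32: (idle)
t=33: (idle)
t=34: (idle)
t=35: (idle)
t=36: (idle)

context switches = 13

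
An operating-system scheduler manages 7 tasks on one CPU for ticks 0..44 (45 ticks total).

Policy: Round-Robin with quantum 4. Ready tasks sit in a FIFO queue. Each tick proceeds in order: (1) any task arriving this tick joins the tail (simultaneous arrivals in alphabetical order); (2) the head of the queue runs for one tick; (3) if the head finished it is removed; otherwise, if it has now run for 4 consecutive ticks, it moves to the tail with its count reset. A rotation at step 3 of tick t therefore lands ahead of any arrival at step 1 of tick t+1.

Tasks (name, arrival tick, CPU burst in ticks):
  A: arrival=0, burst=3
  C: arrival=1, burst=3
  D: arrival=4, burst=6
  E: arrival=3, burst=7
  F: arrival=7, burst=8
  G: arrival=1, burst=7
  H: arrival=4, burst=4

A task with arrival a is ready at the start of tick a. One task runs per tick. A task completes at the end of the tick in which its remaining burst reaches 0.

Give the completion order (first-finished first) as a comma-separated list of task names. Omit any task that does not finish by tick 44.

t=0: queue=[A] q_used=0 → run A
t=1: queue=[A,C,G] q_used=1 → run A
t=2: queue=[A,C,G] q_used=2 → run A
t=3: queue=[C,G,E] q_used=0 → run C
t=4: queue=[C,G,E,D,H] q_used=1 → run C
t=5: queue=[C,G,E,D,H] q_used=2 → run C
t=6: queue=[G,E,D,H] q_used=0 → run G
t=7: queue=[G,E,D,H,F] q_used=1 → run G
t=8: queue=[G,E,D,H,F] q_used=2 → run G
t=9: queue=[G,E,D,H,F] q_used=3 → run G
t=10: queue=[E,D,H,F,G] q_used=0 → run E
t=11: queue=[E,D,H,F,G] q_used=1 → run E
t=12: queue=[E,D,H,F,G] q_used=2 → run E
t=13: queue=[E,D,H,F,G] q_used=3 → run E
t=14: queue=[D,H,F,G,E] q_used=0 → run D
t=15: queue=[D,H,F,G,E] q_used=1 → run D
t=16: queue=[D,H,F,G,E] q_used=2 → run D
t=17: queue=[D,H,F,G,E] q_used=3 → run D
t=18: queue=[H,F,G,E,D] q_used=0 → run H
t=19: queue=[H,F,G,E,D] q_used=1 → run H
t=20: queue=[H,F,G,E,D] q_used=2 → run H
t=21: queue=[H,F,G,E,D] q_used=3 → run H
t=22: queue=[F,G,E,D] q_used=0 → run F
t=23: queue=[F,G,E,D] q_used=1 → run F
t=24: queue=[F,G,E,D] q_used=2 → run F
t=25: queue=[F,G,E,D] q_used=3 → run F
t=26: queue=[G,E,D,F] q_used=0 → run G
t=27: queue=[G,E,D,F] q_used=1 → run G
t=28: queue=[G,E,D,F] q_used=2 → run G
t=29: queue=[E,D,F] q_used=0 → run E
t=30: queue=[E,D,F] q_used=1 → run E
t=31: queue=[E,D,F] q_used=2 → run E
t=32: queue=[D,F] q_used=0 → run D
t=33: queue=[D,F] q_used=1 → run D
t=34: queue=[F] q_used=0 → run F
t=35: queue=[F] q_used=1 → run F
t=36: queue=[F] q_used=2 → run F
t=37: queue=[F] q_used=3 → run F
t=38: (idle)
t=39: (idle)
t=40: (idle)
t=41: (idle)
t=42: (idle)
t=43: (idle)
t=44: (idle)

completion order = A, C, H, G, E, D, F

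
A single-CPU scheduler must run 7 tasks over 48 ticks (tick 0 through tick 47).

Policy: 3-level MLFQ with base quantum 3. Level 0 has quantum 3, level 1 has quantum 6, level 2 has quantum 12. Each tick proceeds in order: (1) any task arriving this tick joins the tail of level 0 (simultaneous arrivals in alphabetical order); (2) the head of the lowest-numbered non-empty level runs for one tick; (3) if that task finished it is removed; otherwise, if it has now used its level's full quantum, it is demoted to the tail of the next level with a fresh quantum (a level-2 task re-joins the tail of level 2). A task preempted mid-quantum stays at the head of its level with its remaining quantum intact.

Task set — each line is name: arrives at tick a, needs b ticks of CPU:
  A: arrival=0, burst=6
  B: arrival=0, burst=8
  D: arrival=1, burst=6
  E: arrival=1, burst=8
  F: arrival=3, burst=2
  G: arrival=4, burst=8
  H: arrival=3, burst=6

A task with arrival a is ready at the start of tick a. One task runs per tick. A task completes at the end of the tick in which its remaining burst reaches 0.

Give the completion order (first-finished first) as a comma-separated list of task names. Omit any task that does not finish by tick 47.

t=0: L0/L1/L2 = AB/-/- → run A
t=1: L0/L1/L2 = ABDE/-/- → run A
t=2: L0/L1/L2 = ABDE/-/- → run A
t=3: L0/L1/L2 = BDEFH/A/- → run B
t=4: L0/L1/L2 = BDEFHG/A/- → run B
t=5: L0/L1/L2 = BDEFHG/A/- → run B
t=6: L0/L1/L2 = DEFHG/AB/- → run D
t=7: L0/L1/L2 = DEFHG/AB/- → run D
t=8: L0/L1/L2 = DEFHG/AB/- → run D
t=9: L0/L1/L2 = EFHG/ABD/- → run E
t=10: L0/L1/L2 = EFHG/ABD/- → run E
t=11: L0/L1/L2 = EFHG/ABD/- → run E
t=12: L0/L1/L2 = FHG/ABDE/- → run F
t=13: L0/L1/L2 = FHG/ABDE/- → run F
t=14: L0/L1/L2 = HG/ABDE/- → run H
t=15: L0/L1/L2 = HG/ABDE/- → run H
t=16: L0/L1/L2 = HG/ABDE/- → run H
t=17: L0/L1/L2 = G/ABDEH/- → run G
t=18: L0/L1/L2 = G/ABDEH/- → run G
t=19: L0/L1/L2 = G/ABDEH/- → run G
t=20: L0/L1/L2 = -/ABDEHG/- → run A
t=21: L0/L1/L2 = -/ABDEHG/- → run A
t=22: L0/L1/L2 = -/ABDEHG/- → run A
t=23: L0/L1/L2 = -/BDEHG/- → run B
t=24: L0/L1/L2 = -/BDEHG/- → run B
t=25: L0/L1/L2 = -/BDEHG/- → run B
t=26: L0/L1/L2 = -/BDEHG/- → run B
t=27: L0/L1/L2 = -/BDEHG/- → run B
t=28: L0/L1/L2 = -/DEHG/- → run D
t=29: L0/L1/L2 = -/DEHG/- → run D
t=30: L0/L1/L2 = -/DEHG/- → run D
t=31: L0/L1/L2 = -/EHG/- → run E
t=32: L0/L1/L2 = -/EHG/- → run E
t=33: L0/L1/L2 = -/EHG/- → run E
t=34: L0/L1/L2 = -/EHG/- → run E
t=35: L0/L1/L2 = -/EHG/- → run E
t=36: L0/L1/L2 = -/HG/- → run H
t=37: L0/L1/L2 = -/HG/- → run H
t=38: L0/L1/L2 = -/HG/- → run H
t=39: L0/L1/L2 = -/G/- → run G
t=40: L0/L1/L2 = -/G/- → run G
t=41: L0/L1/L2 = -/G/- → run G
t=42: L0/L1/L2 = -/G/- → run G
t=43: L0/L1/L2 = -/G/- → run G
t=44: (idle)
t=45: (idle)
t=46: (idle)
t=47: (idle)

completion order = F, A, B, D, E, H, G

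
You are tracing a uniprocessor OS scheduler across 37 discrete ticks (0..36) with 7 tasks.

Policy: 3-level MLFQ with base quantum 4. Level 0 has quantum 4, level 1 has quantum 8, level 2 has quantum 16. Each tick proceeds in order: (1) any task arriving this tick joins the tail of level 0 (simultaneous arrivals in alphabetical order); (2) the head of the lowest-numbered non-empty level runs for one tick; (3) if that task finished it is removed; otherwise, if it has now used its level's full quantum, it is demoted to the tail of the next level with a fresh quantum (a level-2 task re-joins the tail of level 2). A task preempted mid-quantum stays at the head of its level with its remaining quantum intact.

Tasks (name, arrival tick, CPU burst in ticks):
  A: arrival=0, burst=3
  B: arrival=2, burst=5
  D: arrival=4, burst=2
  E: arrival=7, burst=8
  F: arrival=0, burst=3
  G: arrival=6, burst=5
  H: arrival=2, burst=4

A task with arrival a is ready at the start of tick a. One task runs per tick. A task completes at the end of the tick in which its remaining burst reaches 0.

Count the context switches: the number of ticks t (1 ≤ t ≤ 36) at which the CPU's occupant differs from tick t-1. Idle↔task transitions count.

context switches = 10

t=0: L0/L1/L2 = AF/-/- → run A
t=1: L0/L1/L2 = AF/-/- → run A
t=2: L0/L1/L2 = AFBH/-/- → run A
t=3: L0/L1/L2 = FBH/-/- → run F
t=4: L0/L1/L2 = FBHD/-/- → run F
t=5: L0/L1/L2 = FBHD/-/- → run F
t=6: L0/L1/L2 = BHDG/-/- → run B
t=7: L0/L1/L2 = BHDGE/-/- → run B
t=8: L0/L1/L2 = BHDGE/-/- → run B
t=9: L0/L1/L2 = BHDGE/-/- → run B
t=10: L0/L1/L2 = HDGE/B/- → run H
t=11: L0/L1/L2 = HDGE/B/- → run H
t=12: L0/L1/L2 = HDGE/B/- → run H
t=13: L0/L1/L2 = HDGE/B/- → run H
t=14: L0/L1/L2 = DGE/B/- → run D
t=15: L0/L1/L2 = DGE/B/- → run D
t=16: L0/L1/L2 = GE/B/- → run G
t=17: L0/L1/L2 = GE/B/- → run G
t=18: L0/L1/L2 = GE/B/- → run G
t=19: L0/L1/L2 = GE/B/- → run G
t=20: L0/L1/L2 = E/BG/- → run E
t=21: L0/L1/L2 = E/BG/- → run E
t=22: L0/L1/L2 = E/BG/- → run E
t=23: L0/L1/L2 = E/BG/- → run E
t=24: L0/L1/L2 = -/BGE/- → run B
t=25: L0/L1/L2 = -/GE/- → run G
t=26: L0/L1/L2 = -/E/- → run E
t=27: L0/L1/L2 = -/E/- → run E
t=28: L0/L1/L2 = -/E/- → run E
t=29: L0/L1/L2 = -/E/- → run E
t=30: (idle)
t=31: (idle)
t=32: (idle)
t=33: (idle)
t=34: (idle)
t=35: (idle)
t=36: (idle)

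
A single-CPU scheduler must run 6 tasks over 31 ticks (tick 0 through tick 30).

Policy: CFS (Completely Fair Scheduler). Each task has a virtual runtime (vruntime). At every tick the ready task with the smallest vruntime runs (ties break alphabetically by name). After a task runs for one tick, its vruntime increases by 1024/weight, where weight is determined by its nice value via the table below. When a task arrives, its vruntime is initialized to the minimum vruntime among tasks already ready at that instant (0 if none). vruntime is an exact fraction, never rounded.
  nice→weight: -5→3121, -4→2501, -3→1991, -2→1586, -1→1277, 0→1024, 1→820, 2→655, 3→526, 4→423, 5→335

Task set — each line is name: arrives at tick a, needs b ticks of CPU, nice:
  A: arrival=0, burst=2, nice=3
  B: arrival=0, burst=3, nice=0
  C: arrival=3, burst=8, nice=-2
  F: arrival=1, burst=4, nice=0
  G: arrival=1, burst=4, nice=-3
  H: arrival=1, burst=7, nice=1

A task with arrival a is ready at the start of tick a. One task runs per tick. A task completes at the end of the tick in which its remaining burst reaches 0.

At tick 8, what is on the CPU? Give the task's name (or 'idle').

t=0: vr[A=0 B=0] → run A
t=1: vr[A=512/263 B=0 F=0 G=0 H=0] → run B
t=2: vr[A=512/263 B=1 F=0 G=0 H=0] → run F
t=3: vr[A=512/263 B=1 C=0 F=1 G=0 H=0] → run C
t=4: vr[A=512/263 B=1 C=512/793 F=1 G=0 H=0] → run G
t=5: vr[A=512/263 B=1 C=512/793 F=1 G=1024/1991 H=0] → run H
t=6: vr[A=512/263 B=1 C=512/793 F=1 G=1024/1991 H=256/205] → run G
t=7: vr[A=512/263 B=1 C=512/793 F=1 G=2048/1991 H=256/205] → run C
t=8: vr[A=512/263 B=1 C=1024/793 F=1 G=2048/1991 H=256/205] → run B
t=9: vr[A=512/263 B=2 C=1024/793 F=1 G=2048/1991 H=256/205] → run F
t=10: vr[A=512/263 B=2 C=1024/793 F=2 G=2048/1991 H=256/205] → run G
t=11: vr[A=512/263 B=2 C=1024/793 F=2 G=3072/1991 H=256/205] → run H
t=12: vr[A=512/263 B=2 C=1024/793 F=2 G=3072/1991 H=512/205] → run C
t=13: vr[A=512/263 B=2 C=1536/793 F=2 G=3072/1991 H=512/205] → run G
t=14: vr[A=512/263 B=2 C=1536/793 F=2 H=512/205] → run C
t=15: vr[A=512/263 B=2 C=2048/793 F=2 H=512/205] → run A
t=16: vr[B=2 C=2048/793 F=2 H=512/205] → run B
t=17: vr[C=2048/793 F=2 H=512/205] → run F
t=18: vr[C=2048/793 F=3 H=512/205] → run H
t=19: vr[C=2048/793 F=3 H=768/205] → run C
t=20: vr[C=2560/793 F=3 H=768/205] → run F
t=21: vr[C=2560/793 H=768/205] → run C
t=22: vr[C=3072/793 H=768/205] → run H
t=23: vr[C=3072/793 H=1024/205] → run C
t=24: vr[C=3584/793 H=1024/205] → run C
t=25: vr[H=1024/205] → run H
t=26: vr[H=256/41] → run H
t=27: vr[H=1536/205] → run H
t=28: (idle)
t=29: (idle)
t=30: (idle)

running at tick 8 = B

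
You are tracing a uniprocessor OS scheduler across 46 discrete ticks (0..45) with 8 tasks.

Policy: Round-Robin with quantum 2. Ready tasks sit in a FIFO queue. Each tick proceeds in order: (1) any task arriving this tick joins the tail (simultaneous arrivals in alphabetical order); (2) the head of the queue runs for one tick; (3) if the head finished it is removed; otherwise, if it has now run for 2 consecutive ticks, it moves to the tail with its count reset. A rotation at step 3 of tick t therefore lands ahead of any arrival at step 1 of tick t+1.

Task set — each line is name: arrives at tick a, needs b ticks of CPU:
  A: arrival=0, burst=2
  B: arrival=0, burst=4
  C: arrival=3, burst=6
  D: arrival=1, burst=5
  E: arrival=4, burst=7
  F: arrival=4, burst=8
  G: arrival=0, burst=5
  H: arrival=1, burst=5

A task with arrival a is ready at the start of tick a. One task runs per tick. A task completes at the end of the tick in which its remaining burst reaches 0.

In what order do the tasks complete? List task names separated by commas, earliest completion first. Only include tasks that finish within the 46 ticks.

completion order = A, B, G, D, H, C, E, F

t=0: queue=[A,B,G] q_used=0 → run A
t=1: queue=[A,B,G,D,H] q_used=1 → run A
t=2: queue=[B,G,D,H] q_used=0 → run B
t=3: queue=[B,G,D,H,C] q_used=1 → run B
t=4: queue=[G,D,H,C,B,E,F] q_used=0 → run G
t=5: queue=[G,D,H,C,B,E,F] q_used=1 → run G
t=6: queue=[D,H,C,B,E,F,G] q_used=0 → run D
t=7: queue=[D,H,C,B,E,F,G] q_used=1 → run D
t=8: queue=[H,C,B,E,F,G,D] q_used=0 → run H
t=9: queue=[H,C,B,E,F,G,D] q_used=1 → run H
t=10: queue=[C,B,E,F,G,D,H] q_used=0 → run C
t=11: queue=[C,B,E,F,G,D,H] q_used=1 → run C
t=12: queue=[B,E,F,G,D,H,C] q_used=0 → run B
t=13: queue=[B,E,F,G,D,H,C] q_used=1 → run B
t=14: queue=[E,F,G,D,H,C] q_used=0 → run E
t=15: queue=[E,F,G,D,H,C] q_used=1 → run E
t=16: queue=[F,G,D,H,C,E] q_used=0 → run F
t=17: queue=[F,G,D,H,C,E] q_used=1 → run F
t=18: queue=[G,D,H,C,E,F] q_used=0 → run G
t=19: queue=[G,D,H,C,E,F] q_used=1 → run G
t=20: queue=[D,H,C,E,F,G] q_used=0 → run D
t=21: queue=[D,H,C,E,F,G] q_used=1 → run D
t=22: queue=[H,C,E,F,G,D] q_used=0 → run H
t=23: queue=[H,C,E,F,G,D] q_used=1 → run H
t=24: queue=[C,E,F,G,D,H] q_used=0 → run C
t=25: queue=[C,E,F,G,D,H] q_used=1 → run C
t=26: queue=[E,F,G,D,H,C] q_used=0 → run E
t=27: queue=[E,F,G,D,H,C] q_used=1 → run E
t=28: queue=[F,G,D,H,C,E] q_used=0 → run F
t=29: queue=[F,G,D,H,C,E] q_used=1 → run F
t=30: queue=[G,D,H,C,E,F] q_used=0 → run G
t=31: queue=[D,H,C,E,F] q_used=0 → run D
t=32: queue=[H,C,E,F] q_used=0 → run H
t=33: queue=[C,E,F] q_used=0 → run C
t=34: queue=[C,E,F] q_used=1 → run C
t=35: queue=[E,F] q_used=0 → run E
t=36: queue=[E,F] q_used=1 → run E
t=37: queue=[F,E] q_used=0 → run F
t=38: queue=[F,E] q_used=1 → run F
t=39: queue=[E,F] q_used=0 → run E
t=40: queue=[F] q_used=0 → run F
t=41: queue=[F] q_used=1 → run F
t=42: (idle)
t=43: (idle)
t=44: (idle)
t=45: (idle)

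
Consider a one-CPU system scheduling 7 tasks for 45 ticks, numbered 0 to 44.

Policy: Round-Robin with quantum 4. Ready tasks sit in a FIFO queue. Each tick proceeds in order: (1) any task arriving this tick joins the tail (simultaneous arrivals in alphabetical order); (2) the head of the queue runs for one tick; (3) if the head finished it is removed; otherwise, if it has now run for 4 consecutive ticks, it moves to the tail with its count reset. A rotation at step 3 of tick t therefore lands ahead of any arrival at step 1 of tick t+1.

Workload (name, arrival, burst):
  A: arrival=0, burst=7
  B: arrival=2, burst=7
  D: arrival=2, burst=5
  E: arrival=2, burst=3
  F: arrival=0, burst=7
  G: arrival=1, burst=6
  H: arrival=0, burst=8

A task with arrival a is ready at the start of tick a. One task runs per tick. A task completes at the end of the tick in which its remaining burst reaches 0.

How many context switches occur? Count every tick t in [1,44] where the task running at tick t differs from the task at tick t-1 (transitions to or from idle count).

t=0: queue=[A,F,H] q_used=0 → run A
t=1: queue=[A,F,H,G] q_used=1 → run A
t=2: queue=[A,F,H,G,B,D,E] q_used=2 → run A
t=3: queue=[A,F,H,G,B,D,E] q_used=3 → run A
t=4: queue=[F,H,G,B,D,E,A] q_used=0 → run F
t=5: queue=[F,H,G,B,D,E,A] q_used=1 → run F
t=6: queue=[F,H,G,B,D,E,A] q_used=2 → run F
t=7: queue=[F,H,G,B,D,E,A] q_used=3 → run F
t=8: queue=[H,G,B,D,E,A,F] q_used=0 → run H
t=9: queue=[H,G,B,D,E,A,F] q_used=1 → run H
t=10: queue=[H,G,B,D,E,A,F] q_used=2 → run H
t=11: queue=[H,G,B,D,E,A,F] q_used=3 → run H
t=12: queue=[G,B,D,E,A,F,H] q_used=0 → run G
t=13: queue=[G,B,D,E,A,F,H] q_used=1 → run G
t=14: queue=[G,B,D,E,A,F,H] q_used=2 → run G
t=15: queue=[G,B,D,E,A,F,H] q_used=3 → run G
t=16: queue=[B,D,E,A,F,H,G] q_used=0 → run B
t=17: queue=[B,D,E,A,F,H,G] q_used=1 → run B
t=18: queue=[B,D,E,A,F,H,G] q_used=2 → run B
t=19: queue=[B,D,E,A,F,H,G] q_used=3 → run B
t=20: queue=[D,E,A,F,H,G,B] q_used=0 → run D
t=21: queue=[D,E,A,F,H,G,B] q_used=1 → run D
t=22: queue=[D,E,A,F,H,G,B] q_used=2 → run D
t=23: queue=[D,E,A,F,H,G,B] q_used=3 → run D
t=24: queue=[E,A,F,H,G,B,D] q_used=0 → run E
t=25: queue=[E,A,F,H,G,B,D] q_used=1 → run E
t=26: queue=[E,A,F,H,G,B,D] q_used=2 → run E
t=27: queue=[A,F,H,G,B,D] q_used=0 → run A
t=28: queue=[A,F,H,G,B,D] q_used=1 → run A
t=29: queue=[A,F,H,G,B,D] q_used=2 → run A
t=30: queue=[F,H,G,B,D] q_used=0 → run F
t=31: queue=[F,H,G,B,D] q_used=1 → run F
t=32: queue=[F,H,G,B,D] q_used=2 → run F
t=33: queue=[H,G,B,D] q_used=0 → run H
t=34: queue=[H,G,B,D] q_used=1 → run H
t=35: queue=[H,G,B,D] q_used=2 → run H
t=36: queue=[H,G,B,D] q_used=3 → run H
t=37: queue=[G,B,D] q_used=0 → run G
t=38: queue=[G,B,D] q_used=1 → run G
t=39: queue=[B,D] q_used=0 → run B
t=40: queue=[B,D] q_used=1 → run B
t=41: queue=[B,D] q_used=2 → run B
t=42: queue=[D] q_used=0 → run D
t=43: (idle)
t=44: (idle)

context switches = 13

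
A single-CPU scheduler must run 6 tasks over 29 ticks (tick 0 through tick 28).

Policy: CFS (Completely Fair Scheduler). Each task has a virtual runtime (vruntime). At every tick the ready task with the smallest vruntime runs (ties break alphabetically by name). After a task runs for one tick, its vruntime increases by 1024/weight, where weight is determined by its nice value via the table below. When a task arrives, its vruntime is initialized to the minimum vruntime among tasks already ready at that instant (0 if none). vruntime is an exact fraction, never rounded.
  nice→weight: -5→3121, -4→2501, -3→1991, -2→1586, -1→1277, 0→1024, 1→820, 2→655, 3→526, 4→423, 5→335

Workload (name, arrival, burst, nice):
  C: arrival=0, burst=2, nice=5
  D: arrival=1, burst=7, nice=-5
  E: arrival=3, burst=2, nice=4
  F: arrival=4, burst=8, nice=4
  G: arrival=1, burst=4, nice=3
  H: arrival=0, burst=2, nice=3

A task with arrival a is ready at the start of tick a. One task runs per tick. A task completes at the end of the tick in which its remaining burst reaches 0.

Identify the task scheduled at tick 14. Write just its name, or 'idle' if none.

running at tick 14 = E

t=0: vr[C=0 H=0] → run C
t=1: vr[C=1024/335 D=0 G=0 H=0] → run D
t=2: vr[C=1024/335 D=1024/3121 G=0 H=0] → run G
t=3: vr[C=1024/335 D=1024/3121 E=0 G=512/263 H=0] → run E
t=4: vr[C=1024/335 D=1024/3121 E=1024/423 F=0 G=512/263 H=0] → run F
t=5: vr[C=1024/335 D=1024/3121 E=1024/423 F=1024/423 G=512/263 H=0] → run H
t=6: vr[C=1024/335 D=1024/3121 E=1024/423 F=1024/423 G=512/263 H=512/263] → run D
t=7: vr[C=1024/335 D=2048/3121 E=1024/423 F=1024/423 G=512/263 H=512/263] → run D
t=8: vr[C=1024/335 D=3072/3121 E=1024/423 F=1024/423 G=512/263 H=512/263] → run D
t=9: vr[C=1024/335 D=4096/3121 E=1024/423 F=1024/423 G=512/263 H=512/263] → run D
t=10: vr[C=1024/335 D=5120/3121 E=1024/423 F=1024/423 G=512/263 H=512/263] → run D
t=11: vr[C=1024/335 D=6144/3121 E=1024/423 F=1024/423 G=512/263 H=512/263] → run G
t=12: vr[C=1024/335 D=6144/3121 E=1024/423 F=1024/423 G=1024/263 H=512/263] → run H
t=13: vr[C=1024/335 D=6144/3121 E=1024/423 F=1024/423 G=1024/263] → run D
t=14: vr[C=1024/335 E=1024/423 F=1024/423 G=1024/263] → run E
t=15: vr[C=1024/335 F=1024/423 G=1024/263] → run F
t=16: vr[C=1024/335 F=2048/423 G=1024/263] → run C
t=17: vr[F=2048/423 G=1024/263] → run G
t=18: vr[F=2048/423 G=1536/263] → run F
t=19: vr[F=1024/141 G=1536/263] → run G
t=20: vr[F=1024/141] → run F
t=21: vr[F=4096/423] → run F
t=22: vr[F=5120/423] → run F
t=23: vr[F=2048/141] → run F
t=24: vr[F=7168/423] → run F
t=25: (idle)
t=26: (idle)
t=27: (idle)
t=28: (idle)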